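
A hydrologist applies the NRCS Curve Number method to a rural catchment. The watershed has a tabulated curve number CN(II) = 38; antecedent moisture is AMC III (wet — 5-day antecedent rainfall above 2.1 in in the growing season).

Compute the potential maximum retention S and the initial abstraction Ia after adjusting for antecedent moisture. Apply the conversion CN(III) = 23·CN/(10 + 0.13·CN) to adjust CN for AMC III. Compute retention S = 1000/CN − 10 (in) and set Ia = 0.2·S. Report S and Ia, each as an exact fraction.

S = 3100/437 in ≈ 7.094 in; Ia = 620/437 in ≈ 1.419 in

Wet (AMC III): CN(III) = 23·38/(10 + 0.13·38) = 874/(747/50) = 43700/747 ≈ 58.501
S = 1000/(43700/747) − 10 = 3100/437 in ≈ 7.094 in
Ia = 0.2S: 0.2·7.094 = 1.419 in (exactly 620/437)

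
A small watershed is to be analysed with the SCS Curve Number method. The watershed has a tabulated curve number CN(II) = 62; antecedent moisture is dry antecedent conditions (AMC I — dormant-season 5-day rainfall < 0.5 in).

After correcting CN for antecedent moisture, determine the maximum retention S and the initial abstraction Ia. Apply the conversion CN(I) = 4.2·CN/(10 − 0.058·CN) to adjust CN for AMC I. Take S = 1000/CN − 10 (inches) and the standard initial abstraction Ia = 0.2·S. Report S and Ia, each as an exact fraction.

S = 9500/651 in ≈ 14.593 in; Ia = 1900/651 in ≈ 2.919 in

CN(I) from CN(II)=62: (4.2·62)/(10 − 0.058·62) = 65100/1601 ≈ 40.662
Retention S: 1000/CN − 10 with CN=40.662 → S = 9500/651 ≈ 14.593 in
Ia = 0.2S: 0.2·14.593 = 2.919 in (exactly 1900/651)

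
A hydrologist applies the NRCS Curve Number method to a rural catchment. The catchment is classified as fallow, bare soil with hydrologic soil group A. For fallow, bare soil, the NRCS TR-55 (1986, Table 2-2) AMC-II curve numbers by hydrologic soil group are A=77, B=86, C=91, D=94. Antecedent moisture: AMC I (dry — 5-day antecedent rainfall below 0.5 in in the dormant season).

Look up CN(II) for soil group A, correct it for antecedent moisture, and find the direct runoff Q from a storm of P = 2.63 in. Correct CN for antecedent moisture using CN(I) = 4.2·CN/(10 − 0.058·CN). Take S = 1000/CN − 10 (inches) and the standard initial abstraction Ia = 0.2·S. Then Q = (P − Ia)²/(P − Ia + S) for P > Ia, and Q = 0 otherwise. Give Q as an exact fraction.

Q = 38130763441/217530320700 in ≈ 0.175 in

NRCS table: fallow, bare soil, soil group A → CN(II) = 77
Dry (AMC I): CN(I) = 4.2·77/(10 − 0.058·77) = (1617/5)/(2767/500) = 161700/2767 ≈ 58.439
Max retention: S = 1000/(161700/2767) − 10 = 11500/1617 in (≈ 7.112 in)
Ia = 0.2·(11500/1617) = 2300/1617 in ≈ 1.422 in
P − Ia = 2.630 − 1.422 = 195271/161700 ≈ 1.208 in (> 0, runoff occurs)
Runoff Q = (P−Ia)²/(P−Ia+S) = (1.208)²/(1.208+7.112) = 38130763441/217530320700 ≈ 0.175 in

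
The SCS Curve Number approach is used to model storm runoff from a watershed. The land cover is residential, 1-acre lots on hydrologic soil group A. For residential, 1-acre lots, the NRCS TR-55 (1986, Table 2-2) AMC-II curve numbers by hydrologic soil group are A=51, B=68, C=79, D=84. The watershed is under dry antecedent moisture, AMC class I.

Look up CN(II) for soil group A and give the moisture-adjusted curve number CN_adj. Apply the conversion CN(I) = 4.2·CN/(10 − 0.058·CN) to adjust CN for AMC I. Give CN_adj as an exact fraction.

CN_adj = 15300/503 ≈ 30.417

NRCS table: residential, 1-acre lots, soil group A → CN(II) = 51
CN(I) from CN(II)=51: (4.2·51)/(10 − 0.058·51) = 15300/503 ≈ 30.417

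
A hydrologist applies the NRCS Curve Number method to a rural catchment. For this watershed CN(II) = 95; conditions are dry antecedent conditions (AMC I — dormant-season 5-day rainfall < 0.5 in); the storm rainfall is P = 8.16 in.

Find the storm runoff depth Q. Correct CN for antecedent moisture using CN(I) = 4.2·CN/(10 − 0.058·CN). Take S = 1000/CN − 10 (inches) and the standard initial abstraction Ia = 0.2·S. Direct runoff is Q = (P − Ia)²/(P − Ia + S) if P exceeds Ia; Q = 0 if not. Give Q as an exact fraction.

Q = 1556144704/227918775 in ≈ 6.828 in

Adjust CN=95 to AMC I: 4.2·95/(10 − 0.058·95) → 399 ÷ (449/100) = 39900/449 ≈ 88.864
Max retention: S = 1000/(39900/449) − 10 = 500/399 in (≈ 1.253 in)
Ia = 0.2·(500/399) = 100/399 in ≈ 0.251 in
Since P=8.160 > Ia=0.251: effective rainfall P−Ia = 78896/9975 in
Q = (78896/9975)²/((78896/9975) + 500/399) = (6224578816/99500625)/(91396/9975) = 1556144704/227918775 in ≈ 6.828 in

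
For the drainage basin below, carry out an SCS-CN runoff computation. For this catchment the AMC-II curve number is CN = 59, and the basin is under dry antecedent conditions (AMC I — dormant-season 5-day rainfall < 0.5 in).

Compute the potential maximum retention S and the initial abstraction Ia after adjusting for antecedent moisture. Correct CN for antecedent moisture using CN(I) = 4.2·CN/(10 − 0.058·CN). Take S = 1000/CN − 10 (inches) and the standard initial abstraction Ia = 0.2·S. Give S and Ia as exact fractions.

Dry (AMC I): CN(I) = 4.2·59/(10 − 0.058·59) = (1239/5)/(3289/500) = 123900/3289 ≈ 37.671
Retention S: 1000/CN − 10 with CN=37.671 → S = 20500/1239 ≈ 16.546 in
Initial abstraction Ia = S/5 = (20500/1239)/5 = 4100/1239 ≈ 3.309 in

S = 20500/1239 in ≈ 16.546 in; Ia = 4100/1239 in ≈ 3.309 in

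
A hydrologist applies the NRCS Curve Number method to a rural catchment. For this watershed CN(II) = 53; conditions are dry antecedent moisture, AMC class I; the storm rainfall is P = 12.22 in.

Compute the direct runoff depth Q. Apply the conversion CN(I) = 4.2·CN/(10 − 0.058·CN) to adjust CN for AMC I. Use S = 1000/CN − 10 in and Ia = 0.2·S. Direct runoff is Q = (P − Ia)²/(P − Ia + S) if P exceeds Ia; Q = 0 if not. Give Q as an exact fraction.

Dry (AMC I): CN(I) = 4.2·53/(10 − 0.058·53) = (1113/5)/(3463/500) = 111300/3463 ≈ 32.140
Retention S: 1000/CN − 10 with CN=32.140 → S = 23500/1113 ≈ 21.114 in
Ia = 0.2S: 0.2·21.114 = 4.223 in (exactly 4700/1113)
Since P=12.220 > Ia=4.223: effective rainfall P−Ia = 445043/55650 in
Runoff Q = (P−Ia)²/(P−Ia+S) = (7.997)²/(7.997+21.114) = 4214112167/1918199850 ≈ 2.197 in

Q = 4214112167/1918199850 in ≈ 2.197 in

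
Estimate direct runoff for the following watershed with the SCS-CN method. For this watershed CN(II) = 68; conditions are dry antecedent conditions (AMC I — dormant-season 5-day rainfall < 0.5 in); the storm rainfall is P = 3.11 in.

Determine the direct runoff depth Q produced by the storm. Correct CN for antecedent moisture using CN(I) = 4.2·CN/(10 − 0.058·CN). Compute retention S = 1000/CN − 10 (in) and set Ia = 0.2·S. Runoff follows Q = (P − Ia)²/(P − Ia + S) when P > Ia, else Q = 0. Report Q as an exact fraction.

Q = 962674729/15387663900 in ≈ 0.063 in

Adjust CN=68 to AMC I: 4.2·68/(10 − 0.058·68) → (1428/5) ÷ (757/125) = 35700/757 ≈ 47.160
Retention S: 1000/CN − 10 with CN=47.160 → S = 4000/357 ≈ 11.204 in
Ia = 0.2·(4000/357) = 800/357 in ≈ 2.241 in
Since P=3.110 > Ia=2.241: effective rainfall P−Ia = 31027/35700 in
Q = (31027/35700)²/((31027/35700) + 4000/357) = (962674729/1274490000)/(431027/35700) = 962674729/15387663900 in ≈ 0.063 in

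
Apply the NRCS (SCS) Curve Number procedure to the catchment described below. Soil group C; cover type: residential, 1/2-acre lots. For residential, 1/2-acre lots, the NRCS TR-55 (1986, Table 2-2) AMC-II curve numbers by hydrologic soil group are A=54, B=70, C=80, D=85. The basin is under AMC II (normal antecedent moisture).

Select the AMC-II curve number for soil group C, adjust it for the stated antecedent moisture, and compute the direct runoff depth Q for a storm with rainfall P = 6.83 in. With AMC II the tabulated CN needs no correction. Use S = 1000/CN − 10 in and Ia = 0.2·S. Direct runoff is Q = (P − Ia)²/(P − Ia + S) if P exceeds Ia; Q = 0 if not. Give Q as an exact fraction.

Q = 400689/88300 in ≈ 4.538 in

NRCS table: residential, 1/2-acre lots, soil group C → CN(II) = 80
Average conditions: CN = 80 (no AMC adjustment).
S = 1000/80 − 10 = 5/2 in ≈ 2.500 in
Ia = 0.2S: 0.2·2.500 = 0.500 in (exactly 1/2)
Since P=6.830 > Ia=0.500: effective rainfall P−Ia = 633/100 in
Q = (633/100)²/((633/100) + 5/2) = (400689/10000)/(883/100) = 400689/88300 in ≈ 4.538 in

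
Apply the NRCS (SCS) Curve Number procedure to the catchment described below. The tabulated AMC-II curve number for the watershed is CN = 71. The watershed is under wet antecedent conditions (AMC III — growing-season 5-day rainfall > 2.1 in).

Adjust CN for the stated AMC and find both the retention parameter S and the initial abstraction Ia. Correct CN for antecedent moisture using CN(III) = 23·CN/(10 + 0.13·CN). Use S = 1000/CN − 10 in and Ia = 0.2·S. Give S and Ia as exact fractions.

S = 2900/1633 in ≈ 1.776 in; Ia = 580/1633 in ≈ 0.355 in

Adjust CN=71 to AMC III: 23·71/(10 + 0.13·71) → 1633 ÷ (1923/100) = 163300/1923 ≈ 84.919
Retention S: 1000/CN − 10 with CN=84.919 → S = 2900/1633 ≈ 1.776 in
Ia = 0.2·(2900/1633) = 580/1633 in ≈ 0.355 in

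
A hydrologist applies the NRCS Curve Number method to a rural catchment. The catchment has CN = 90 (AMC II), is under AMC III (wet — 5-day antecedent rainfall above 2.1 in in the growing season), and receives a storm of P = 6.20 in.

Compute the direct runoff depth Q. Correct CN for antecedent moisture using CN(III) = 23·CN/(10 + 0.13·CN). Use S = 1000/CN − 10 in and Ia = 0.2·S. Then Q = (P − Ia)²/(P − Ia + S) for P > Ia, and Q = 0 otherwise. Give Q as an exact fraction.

Wet (AMC III): CN(III) = 23·90/(10 + 0.13·90) = 2070/(217/10) = 20700/217 ≈ 95.392
Max retention: S = 1000/(20700/217) − 10 = 100/207 in (≈ 0.483 in)
Initial abstraction Ia = S/5 = (100/207)/5 = 20/207 ≈ 0.097 in
Excess rainfall: 6.200 − 0.097 = 6.103 in; P > Ia so Q > 0
Q: (6317/1035)² ÷ (6817/1035) = 39904489/7055595 in (≈ 5.656 in)

Q = 39904489/7055595 in ≈ 5.656 in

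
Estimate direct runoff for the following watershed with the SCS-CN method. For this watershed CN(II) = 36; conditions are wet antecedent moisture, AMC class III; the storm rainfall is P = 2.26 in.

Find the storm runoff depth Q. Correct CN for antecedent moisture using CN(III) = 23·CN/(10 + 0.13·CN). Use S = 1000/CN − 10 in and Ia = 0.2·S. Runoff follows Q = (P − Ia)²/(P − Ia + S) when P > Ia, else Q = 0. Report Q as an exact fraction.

Wet (AMC III): CN(III) = 23·36/(10 + 0.13·36) = 828/(367/25) = 20700/367 ≈ 56.403
Retention S: 1000/CN − 10 with CN=56.403 → S = 1600/207 ≈ 7.729 in
Ia = 0.2·(1600/207) = 320/207 in ≈ 1.546 in
Since P=2.260 > Ia=1.546: effective rainfall P−Ia = 7391/10350 in
Q: (7391/10350)² ÷ (87391/10350) = 54626881/904496850 in (≈ 0.060 in)

Q = 54626881/904496850 in ≈ 0.060 in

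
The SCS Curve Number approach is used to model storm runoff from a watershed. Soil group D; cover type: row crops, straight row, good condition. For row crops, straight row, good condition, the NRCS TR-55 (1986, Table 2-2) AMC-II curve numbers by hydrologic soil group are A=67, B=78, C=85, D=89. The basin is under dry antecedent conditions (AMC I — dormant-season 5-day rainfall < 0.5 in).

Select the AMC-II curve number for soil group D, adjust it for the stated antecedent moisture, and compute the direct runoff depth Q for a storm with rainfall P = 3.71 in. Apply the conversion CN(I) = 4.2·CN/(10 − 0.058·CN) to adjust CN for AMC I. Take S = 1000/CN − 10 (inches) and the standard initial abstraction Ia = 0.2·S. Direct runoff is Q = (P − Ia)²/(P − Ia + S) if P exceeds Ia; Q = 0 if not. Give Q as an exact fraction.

NRCS table: row crops, straight row, good condition, soil group D → CN(II) = 89
CN(I) from CN(II)=89: (4.2·89)/(10 − 0.058·89) = 186900/2419 ≈ 77.263
Retention S: 1000/CN − 10 with CN=77.263 → S = 5500/1869 ≈ 2.943 in
Initial abstraction Ia = S/5 = (5500/1869)/5 = 1100/1869 ≈ 0.589 in
Since P=3.710 > Ia=0.589: effective rainfall P−Ia = 583399/186900 in
Runoff Q = (P−Ia)²/(P−Ia+S) = (3.121)²/(3.121+2.943) = 340354393201/211832273100 ≈ 1.607 in

Q = 340354393201/211832273100 in ≈ 1.607 in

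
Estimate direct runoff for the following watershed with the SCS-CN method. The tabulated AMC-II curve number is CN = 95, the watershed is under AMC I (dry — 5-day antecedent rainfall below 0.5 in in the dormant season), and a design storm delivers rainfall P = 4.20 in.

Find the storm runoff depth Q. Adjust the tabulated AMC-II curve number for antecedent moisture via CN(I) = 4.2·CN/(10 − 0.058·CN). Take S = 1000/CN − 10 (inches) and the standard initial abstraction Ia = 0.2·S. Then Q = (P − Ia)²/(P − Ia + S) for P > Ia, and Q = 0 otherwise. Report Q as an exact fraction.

Q = 62078641/20706105 in ≈ 2.998 in

Adjust CN=95 to AMC I: 4.2·95/(10 − 0.058·95) → 399 ÷ (449/100) = 39900/449 ≈ 88.864
Retention S: 1000/CN − 10 with CN=88.864 → S = 500/399 ≈ 1.253 in
Ia = 0.2·(500/399) = 100/399 in ≈ 0.251 in
Excess rainfall: 4.200 − 0.251 = 3.949 in; P > Ia so Q > 0
Runoff Q = (P−Ia)²/(P−Ia+S) = (3.949)²/(3.949+1.253) = 62078641/20706105 ≈ 2.998 in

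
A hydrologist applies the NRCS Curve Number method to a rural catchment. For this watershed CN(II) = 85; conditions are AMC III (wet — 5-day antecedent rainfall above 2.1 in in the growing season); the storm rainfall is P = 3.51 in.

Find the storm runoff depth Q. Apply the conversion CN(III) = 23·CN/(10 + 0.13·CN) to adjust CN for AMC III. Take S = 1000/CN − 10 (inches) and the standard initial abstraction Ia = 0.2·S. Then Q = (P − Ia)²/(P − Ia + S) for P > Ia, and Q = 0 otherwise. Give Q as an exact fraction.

Adjust CN=85 to AMC III: 23·85/(10 + 0.13·85) → 1955 ÷ (421/20) = 39100/421 ≈ 92.874
S = 1000/(39100/421) − 10 = 300/391 in ≈ 0.767 in
Ia = 0.2S: 0.2·0.767 = 0.153 in (exactly 60/391)
Excess rainfall: 3.510 − 0.153 = 3.357 in; P > Ia so Q > 0
Q = (131241/39100)²/((131241/39100) + 300/391) = (17224200081/1528810000)/(161241/39100) = 5741400027/2101507700 in ≈ 2.732 in

Q = 5741400027/2101507700 in ≈ 2.732 in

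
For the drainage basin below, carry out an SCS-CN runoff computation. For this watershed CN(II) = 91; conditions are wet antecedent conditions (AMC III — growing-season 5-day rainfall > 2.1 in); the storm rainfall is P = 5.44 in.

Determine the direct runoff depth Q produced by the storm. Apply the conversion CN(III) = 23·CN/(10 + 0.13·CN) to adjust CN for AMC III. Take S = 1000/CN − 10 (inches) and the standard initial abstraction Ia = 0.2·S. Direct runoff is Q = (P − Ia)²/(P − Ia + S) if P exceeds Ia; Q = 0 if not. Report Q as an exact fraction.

CN(III) from CN(II)=91: (23·91)/(10 + 0.13·91) = 209300/2183 ≈ 95.877
Max retention: S = 1000/(209300/2183) − 10 = 900/2093 in (≈ 0.430 in)
Initial abstraction Ia = S/5 = (900/2093)/5 = 180/2093 ≈ 0.086 in
Since P=5.440 > Ia=0.086: effective rainfall P−Ia = 280148/52325 in
Q = (280148/52325)²/((280148/52325) + 900/2093) = (78482901904/2737905625)/(302648/52325) = 9810362738/1979507075 in ≈ 4.956 in

Q = 9810362738/1979507075 in ≈ 4.956 in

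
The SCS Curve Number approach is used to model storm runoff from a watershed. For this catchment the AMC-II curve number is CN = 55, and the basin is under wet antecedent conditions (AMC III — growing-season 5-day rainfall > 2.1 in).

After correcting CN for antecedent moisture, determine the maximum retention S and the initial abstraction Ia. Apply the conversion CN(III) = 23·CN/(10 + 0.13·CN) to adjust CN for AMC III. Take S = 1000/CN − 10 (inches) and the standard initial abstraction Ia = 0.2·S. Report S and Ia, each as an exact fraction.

Wet (AMC III): CN(III) = 23·55/(10 + 0.13·55) = 1265/(343/20) = 25300/343 ≈ 73.761
Retention S: 1000/CN − 10 with CN=73.761 → S = 900/253 ≈ 3.557 in
Ia = 0.2S: 0.2·3.557 = 0.711 in (exactly 180/253)

S = 900/253 in ≈ 3.557 in; Ia = 180/253 in ≈ 0.711 in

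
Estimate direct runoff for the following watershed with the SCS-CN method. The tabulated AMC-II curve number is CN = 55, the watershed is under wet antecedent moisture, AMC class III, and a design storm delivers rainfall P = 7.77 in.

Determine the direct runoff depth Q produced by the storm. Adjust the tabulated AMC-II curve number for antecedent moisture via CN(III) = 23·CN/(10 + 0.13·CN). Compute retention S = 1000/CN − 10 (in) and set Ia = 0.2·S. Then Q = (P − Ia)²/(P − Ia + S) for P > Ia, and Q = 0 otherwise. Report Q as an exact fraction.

CN(III) from CN(II)=55: (23·55)/(10 + 0.13·55) = 25300/343 ≈ 73.761
S = 1000/(25300/343) − 10 = 900/253 in ≈ 3.557 in
Ia = 0.2S: 0.2·3.557 = 0.711 in (exactly 180/253)
P − Ia = 7.770 − 0.711 = 178581/25300 ≈ 7.059 in (> 0, runoff occurs)
Runoff Q = (P−Ia)²/(P−Ia+S) = (7.059)²/(7.059+3.557) = 10630391187/2265033100 ≈ 4.693 in

Q = 10630391187/2265033100 in ≈ 4.693 in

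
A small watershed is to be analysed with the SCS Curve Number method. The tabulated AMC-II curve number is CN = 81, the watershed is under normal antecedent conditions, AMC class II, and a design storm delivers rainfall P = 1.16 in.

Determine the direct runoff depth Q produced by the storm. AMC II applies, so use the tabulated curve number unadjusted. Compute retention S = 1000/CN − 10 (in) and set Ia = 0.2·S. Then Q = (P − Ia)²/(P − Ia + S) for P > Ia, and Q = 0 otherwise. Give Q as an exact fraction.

Average conditions: CN = 81 (no AMC adjustment).
Max retention: S = 1000/81 − 10 = 190/81 in (≈ 2.346 in)
Ia = 0.2·(190/81) = 38/81 in ≈ 0.469 in
Since P=1.160 > Ia=0.469: effective rainfall P−Ia = 1399/2025 in
Runoff Q = (P−Ia)²/(P−Ia+S) = (0.691)²/(0.691+2.346) = 1957201/12451725 ≈ 0.157 in

Q = 1957201/12451725 in ≈ 0.157 in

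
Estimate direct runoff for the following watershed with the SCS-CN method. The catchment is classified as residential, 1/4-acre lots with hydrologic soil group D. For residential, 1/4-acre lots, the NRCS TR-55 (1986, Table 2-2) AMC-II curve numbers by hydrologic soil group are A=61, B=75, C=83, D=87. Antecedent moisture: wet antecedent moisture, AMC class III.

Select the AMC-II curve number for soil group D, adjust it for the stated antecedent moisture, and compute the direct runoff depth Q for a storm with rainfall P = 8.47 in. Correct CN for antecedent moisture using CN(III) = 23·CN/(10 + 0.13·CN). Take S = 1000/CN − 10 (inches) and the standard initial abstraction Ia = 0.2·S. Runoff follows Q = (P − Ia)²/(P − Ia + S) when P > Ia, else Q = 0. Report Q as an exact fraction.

Q = 2785050309409/359949284700 in ≈ 7.737 in

NRCS table: residential, 1/4-acre lots, soil group D → CN(II) = 87
Wet (AMC III): CN(III) = 23·87/(10 + 0.13·87) = 2001/(2131/100) = 200100/2131 ≈ 93.900
Retention S: 1000/CN − 10 with CN=93.900 → S = 1300/2001 ≈ 0.650 in
Ia = 0.2S: 0.2·0.650 = 0.130 in (exactly 260/2001)
Since P=8.470 > Ia=0.130: effective rainfall P−Ia = 1668847/200100 in
Runoff Q = (P−Ia)²/(P−Ia+S) = (8.340)²/(8.340+0.650) = 2785050309409/359949284700 ≈ 7.737 in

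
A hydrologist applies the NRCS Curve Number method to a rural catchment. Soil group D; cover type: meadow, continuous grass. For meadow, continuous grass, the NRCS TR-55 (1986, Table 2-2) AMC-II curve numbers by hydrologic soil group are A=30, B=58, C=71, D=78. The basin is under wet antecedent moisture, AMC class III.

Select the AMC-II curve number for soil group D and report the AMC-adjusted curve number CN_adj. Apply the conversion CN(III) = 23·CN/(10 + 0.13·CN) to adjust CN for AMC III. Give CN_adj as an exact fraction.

NRCS table: meadow, continuous grass, soil group D → CN(II) = 78
Wet (AMC III): CN(III) = 23·78/(10 + 0.13·78) = 1794/(1007/50) = 89700/1007 ≈ 89.076

CN_adj = 89700/1007 ≈ 89.076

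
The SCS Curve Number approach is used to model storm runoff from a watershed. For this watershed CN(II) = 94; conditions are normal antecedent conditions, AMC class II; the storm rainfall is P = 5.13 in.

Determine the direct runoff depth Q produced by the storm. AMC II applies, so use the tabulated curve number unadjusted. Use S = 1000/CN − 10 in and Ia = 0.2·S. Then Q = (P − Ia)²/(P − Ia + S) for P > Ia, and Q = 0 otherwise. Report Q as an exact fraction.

Q = 184255707/41533900 in ≈ 4.436 in

Average conditions: CN = 94 (no AMC adjustment).
Max retention: S = 1000/94 − 10 = 30/47 in (≈ 0.638 in)
Ia = 0.2·(30/47) = 6/47 in ≈ 0.128 in
Since P=5.130 > Ia=0.128: effective rainfall P−Ia = 23511/4700 in
Runoff Q = (P−Ia)²/(P−Ia+S) = (5.002)²/(5.002+0.638) = 184255707/41533900 ≈ 4.436 in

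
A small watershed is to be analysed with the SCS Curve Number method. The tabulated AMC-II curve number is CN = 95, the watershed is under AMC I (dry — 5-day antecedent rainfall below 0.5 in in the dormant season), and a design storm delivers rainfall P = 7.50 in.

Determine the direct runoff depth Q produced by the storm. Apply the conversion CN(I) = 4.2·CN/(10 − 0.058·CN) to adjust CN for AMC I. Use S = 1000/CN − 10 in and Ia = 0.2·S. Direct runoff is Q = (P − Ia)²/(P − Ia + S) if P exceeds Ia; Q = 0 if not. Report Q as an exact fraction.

Q = 6693245/1082886 in ≈ 6.181 in

Dry (AMC I): CN(I) = 4.2·95/(10 − 0.058·95) = 399/(449/100) = 39900/449 ≈ 88.864
Retention S: 1000/CN − 10 with CN=88.864 → S = 500/399 ≈ 1.253 in
Ia = 0.2S: 0.2·1.253 = 0.251 in (exactly 100/399)
P − Ia = 7.500 − 0.251 = 5785/798 ≈ 7.249 in (> 0, runoff occurs)
Q: (5785/798)² ÷ (6785/798) = 6693245/1082886 in (≈ 6.181 in)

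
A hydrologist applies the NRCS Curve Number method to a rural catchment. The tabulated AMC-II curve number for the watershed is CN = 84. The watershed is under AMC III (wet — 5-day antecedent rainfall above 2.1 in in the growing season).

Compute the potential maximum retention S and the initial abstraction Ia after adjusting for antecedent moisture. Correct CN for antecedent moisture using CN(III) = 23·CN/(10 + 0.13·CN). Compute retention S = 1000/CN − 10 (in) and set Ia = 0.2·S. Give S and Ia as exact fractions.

CN(III) from CN(II)=84: (23·84)/(10 + 0.13·84) = 48300/523 ≈ 92.352
Max retention: S = 1000/(48300/523) − 10 = 400/483 in (≈ 0.828 in)
Ia = 0.2S: 0.2·0.828 = 0.166 in (exactly 80/483)

S = 400/483 in ≈ 0.828 in; Ia = 80/483 in ≈ 0.166 in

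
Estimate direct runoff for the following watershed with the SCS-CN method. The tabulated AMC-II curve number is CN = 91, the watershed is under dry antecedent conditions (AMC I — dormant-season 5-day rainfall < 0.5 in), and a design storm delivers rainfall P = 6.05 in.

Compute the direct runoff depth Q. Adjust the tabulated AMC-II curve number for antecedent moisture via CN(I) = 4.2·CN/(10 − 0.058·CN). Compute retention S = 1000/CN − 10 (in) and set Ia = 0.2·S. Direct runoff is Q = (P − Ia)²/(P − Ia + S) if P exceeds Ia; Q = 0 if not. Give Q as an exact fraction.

Q = 5051939929/1287720980 in ≈ 3.923 in

Dry (AMC I): CN(I) = 4.2·91/(10 − 0.058·91) = (1911/5)/(2361/500) = 63700/787 ≈ 80.940
Max retention: S = 1000/(63700/787) − 10 = 1500/637 in (≈ 2.355 in)
Ia = 0.2·(1500/637) = 300/637 in ≈ 0.471 in
Excess rainfall: 6.050 − 0.471 = 5.579 in; P > Ia so Q > 0
Q = (71077/12740)²/((71077/12740) + 1500/637) = (5051939929/162307600)/(101077/12740) = 5051939929/1287720980 in ≈ 3.923 in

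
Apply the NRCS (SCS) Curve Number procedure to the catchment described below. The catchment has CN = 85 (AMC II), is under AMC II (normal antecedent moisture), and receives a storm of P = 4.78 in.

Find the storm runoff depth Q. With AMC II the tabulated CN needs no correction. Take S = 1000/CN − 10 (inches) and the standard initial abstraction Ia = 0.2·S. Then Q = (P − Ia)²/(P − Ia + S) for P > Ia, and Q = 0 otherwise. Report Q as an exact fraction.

Average conditions: CN = 85 (no AMC adjustment).
Retention S: 1000/CN − 10 with CN=85.000 → S = 30/17 ≈ 1.765 in
Ia = 0.2·(30/17) = 6/17 in ≈ 0.353 in
Since P=4.780 > Ia=0.353: effective rainfall P−Ia = 3763/850 in
Q: (3763/850)² ÷ (5263/850) = 14160169/4473550 in (≈ 3.165 in)

Q = 14160169/4473550 in ≈ 3.165 in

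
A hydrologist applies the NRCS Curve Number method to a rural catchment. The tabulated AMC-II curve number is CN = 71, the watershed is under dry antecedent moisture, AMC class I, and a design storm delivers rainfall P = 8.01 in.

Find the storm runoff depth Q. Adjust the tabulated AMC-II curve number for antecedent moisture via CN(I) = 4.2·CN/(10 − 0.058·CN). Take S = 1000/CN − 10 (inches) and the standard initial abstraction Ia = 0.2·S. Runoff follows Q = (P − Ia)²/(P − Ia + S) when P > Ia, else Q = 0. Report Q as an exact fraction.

Q = 817742212681/351024788100 in ≈ 2.330 in

Dry (AMC I): CN(I) = 4.2·71/(10 − 0.058·71) = (1491/5)/(2941/500) = 149100/2941 ≈ 50.697
Retention S: 1000/CN − 10 with CN=50.697 → S = 14500/1491 ≈ 9.725 in
Initial abstraction Ia = S/5 = (14500/1491)/5 = 2900/1491 ≈ 1.945 in
Excess rainfall: 8.010 − 1.945 = 6.065 in; P > Ia so Q > 0
Runoff Q = (P−Ia)²/(P−Ia+S) = (6.065)²/(6.065+9.725) = 817742212681/351024788100 ≈ 2.330 in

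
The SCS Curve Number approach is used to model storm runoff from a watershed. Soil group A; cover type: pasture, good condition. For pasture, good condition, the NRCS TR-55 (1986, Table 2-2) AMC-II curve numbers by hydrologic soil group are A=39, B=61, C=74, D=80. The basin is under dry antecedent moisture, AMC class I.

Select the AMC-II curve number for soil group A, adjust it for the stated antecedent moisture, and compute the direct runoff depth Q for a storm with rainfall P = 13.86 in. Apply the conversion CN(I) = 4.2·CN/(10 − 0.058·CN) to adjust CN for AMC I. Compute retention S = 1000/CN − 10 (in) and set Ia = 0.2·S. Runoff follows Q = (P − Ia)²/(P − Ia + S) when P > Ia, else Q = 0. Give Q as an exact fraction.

Q = 68941429489/73200868650 in ≈ 0.942 in

NRCS table: pasture, good condition, soil group A → CN(II) = 39
Dry (AMC I): CN(I) = 4.2·39/(10 − 0.058·39) = (819/5)/(3869/500) = 81900/3869 ≈ 21.168
Retention S: 1000/CN − 10 with CN=21.168 → S = 30500/819 ≈ 37.241 in
Ia = 0.2·(30500/819) = 6100/819 in ≈ 7.448 in
Excess rainfall: 13.860 − 7.448 = 6.412 in; P > Ia so Q > 0
Runoff Q = (P−Ia)²/(P−Ia+S) = (6.412)²/(6.412+37.241) = 68941429489/73200868650 ≈ 0.942 in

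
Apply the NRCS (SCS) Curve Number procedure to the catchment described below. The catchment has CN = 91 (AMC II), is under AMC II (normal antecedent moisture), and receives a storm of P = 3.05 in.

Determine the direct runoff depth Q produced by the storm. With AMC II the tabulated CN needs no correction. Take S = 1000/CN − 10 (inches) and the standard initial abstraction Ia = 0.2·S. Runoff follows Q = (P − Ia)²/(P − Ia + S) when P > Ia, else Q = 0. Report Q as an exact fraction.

Q = 26946481/12723620 in ≈ 2.118 in

Average conditions: CN = 91 (no AMC adjustment).
Max retention: S = 1000/91 − 10 = 90/91 in (≈ 0.989 in)
Ia = 0.2S: 0.2·0.989 = 0.198 in (exactly 18/91)
Since P=3.050 > Ia=0.198: effective rainfall P−Ia = 5191/1820 in
Q: (5191/1820)² ÷ (6991/1820) = 26946481/12723620 in (≈ 2.118 in)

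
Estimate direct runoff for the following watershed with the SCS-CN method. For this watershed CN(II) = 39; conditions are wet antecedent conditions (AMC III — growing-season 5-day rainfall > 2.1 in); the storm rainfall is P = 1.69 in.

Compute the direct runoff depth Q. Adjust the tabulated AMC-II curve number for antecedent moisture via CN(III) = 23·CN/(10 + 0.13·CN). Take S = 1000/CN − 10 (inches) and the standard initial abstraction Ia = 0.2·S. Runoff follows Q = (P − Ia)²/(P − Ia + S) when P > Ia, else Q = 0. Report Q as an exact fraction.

Adjust CN=39 to AMC III: 23·39/(10 + 0.13·39) → 897 ÷ (1507/100) = 89700/1507 ≈ 59.522
Max retention: S = 1000/(89700/1507) − 10 = 6100/897 in (≈ 6.800 in)
Ia = 0.2S: 0.2·6.800 = 1.360 in (exactly 1220/897)
Since P=1.690 > Ia=1.360: effective rainfall P−Ia = 29593/89700 in
Q = (29593/89700)²/((29593/89700) + 6100/897) = (875745649/8046090000)/(639593/89700) = 875745649/57371492100 in ≈ 0.015 in

Q = 875745649/57371492100 in ≈ 0.015 in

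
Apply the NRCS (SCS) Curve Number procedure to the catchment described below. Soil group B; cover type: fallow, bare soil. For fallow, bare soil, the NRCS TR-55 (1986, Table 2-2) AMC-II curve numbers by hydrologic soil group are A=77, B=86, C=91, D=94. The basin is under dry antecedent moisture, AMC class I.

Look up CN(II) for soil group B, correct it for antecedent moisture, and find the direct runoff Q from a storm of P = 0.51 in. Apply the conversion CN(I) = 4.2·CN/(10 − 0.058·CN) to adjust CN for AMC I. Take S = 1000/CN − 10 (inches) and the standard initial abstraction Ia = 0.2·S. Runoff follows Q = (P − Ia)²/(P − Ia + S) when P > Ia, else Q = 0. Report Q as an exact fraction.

NRCS table: fallow, bare soil, soil group B → CN(II) = 86
Dry (AMC I): CN(I) = 4.2·86/(10 − 0.058·86) = (1806/5)/(1253/250) = 12900/179 ≈ 72.067
Max retention: S = 1000/(12900/179) − 10 = 500/129 in (≈ 3.876 in)
Initial abstraction Ia = S/5 = (500/129)/5 = 100/129 ≈ 0.775 in
P = 0.510 ≤ Ia = 0.775 in: entire storm abstracted, Q = 0.

Q = 0 in ≈ 0.000 in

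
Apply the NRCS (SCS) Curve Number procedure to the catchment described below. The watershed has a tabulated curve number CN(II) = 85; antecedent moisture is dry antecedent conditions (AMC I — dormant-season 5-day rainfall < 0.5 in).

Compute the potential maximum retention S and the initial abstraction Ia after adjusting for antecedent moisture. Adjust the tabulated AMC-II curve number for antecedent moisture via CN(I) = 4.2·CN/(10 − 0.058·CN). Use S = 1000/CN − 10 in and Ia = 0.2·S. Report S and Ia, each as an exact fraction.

S = 500/119 in ≈ 4.202 in; Ia = 100/119 in ≈ 0.840 in

Dry (AMC I): CN(I) = 4.2·85/(10 − 0.058·85) = 357/(507/100) = 11900/169 ≈ 70.414
S = 1000/(11900/169) − 10 = 500/119 in ≈ 4.202 in
Initial abstraction Ia = S/5 = (500/119)/5 = 100/119 ≈ 0.840 in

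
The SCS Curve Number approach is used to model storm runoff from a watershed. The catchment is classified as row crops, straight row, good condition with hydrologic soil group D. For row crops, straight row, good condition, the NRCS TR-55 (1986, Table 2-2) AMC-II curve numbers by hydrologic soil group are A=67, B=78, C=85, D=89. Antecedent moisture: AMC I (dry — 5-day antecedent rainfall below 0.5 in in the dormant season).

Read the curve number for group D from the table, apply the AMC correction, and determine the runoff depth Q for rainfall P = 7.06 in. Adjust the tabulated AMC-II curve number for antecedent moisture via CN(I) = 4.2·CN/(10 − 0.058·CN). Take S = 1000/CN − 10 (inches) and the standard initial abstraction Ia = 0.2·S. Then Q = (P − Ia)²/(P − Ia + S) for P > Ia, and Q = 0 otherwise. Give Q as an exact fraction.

Q = 365731029049/82213291650 in ≈ 4.449 in

NRCS table: row crops, straight row, good condition, soil group D → CN(II) = 89
Adjust CN=89 to AMC I: 4.2·89/(10 − 0.058·89) → (1869/5) ÷ (2419/500) = 186900/2419 ≈ 77.263
Max retention: S = 1000/(186900/2419) − 10 = 5500/1869 in (≈ 2.943 in)
Ia = 0.2·(5500/1869) = 1100/1869 in ≈ 0.589 in
Since P=7.060 > Ia=0.589: effective rainfall P−Ia = 604757/93450 in
Q: (604757/93450)² ÷ (879757/93450) = 365731029049/82213291650 in (≈ 4.449 in)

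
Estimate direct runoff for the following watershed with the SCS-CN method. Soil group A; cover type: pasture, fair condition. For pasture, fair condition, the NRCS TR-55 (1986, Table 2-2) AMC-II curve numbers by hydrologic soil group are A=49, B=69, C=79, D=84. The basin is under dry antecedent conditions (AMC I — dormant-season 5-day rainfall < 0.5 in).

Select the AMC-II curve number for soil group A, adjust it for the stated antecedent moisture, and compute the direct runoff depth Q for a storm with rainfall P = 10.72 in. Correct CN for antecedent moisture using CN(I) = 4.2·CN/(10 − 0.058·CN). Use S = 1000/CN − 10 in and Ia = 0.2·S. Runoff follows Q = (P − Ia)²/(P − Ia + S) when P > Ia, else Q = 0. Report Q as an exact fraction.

NRCS table: pasture, fair condition, soil group A → CN(II) = 49
Dry (AMC I): CN(I) = 4.2·49/(10 − 0.058·49) = (1029/5)/(3579/500) = 34300/1193 ≈ 28.751
Max retention: S = 1000/(34300/1193) − 10 = 8500/343 in (≈ 24.781 in)
Initial abstraction Ia = S/5 = (8500/343)/5 = 1700/343 ≈ 4.956 in
Since P=10.720 > Ia=4.956: effective rainfall P−Ia = 49424/8575 in
Runoff Q = (P−Ia)²/(P−Ia+S) = (5.764)²/(5.764+24.781) = 610682944/561499575 ≈ 1.088 in

Q = 610682944/561499575 in ≈ 1.088 in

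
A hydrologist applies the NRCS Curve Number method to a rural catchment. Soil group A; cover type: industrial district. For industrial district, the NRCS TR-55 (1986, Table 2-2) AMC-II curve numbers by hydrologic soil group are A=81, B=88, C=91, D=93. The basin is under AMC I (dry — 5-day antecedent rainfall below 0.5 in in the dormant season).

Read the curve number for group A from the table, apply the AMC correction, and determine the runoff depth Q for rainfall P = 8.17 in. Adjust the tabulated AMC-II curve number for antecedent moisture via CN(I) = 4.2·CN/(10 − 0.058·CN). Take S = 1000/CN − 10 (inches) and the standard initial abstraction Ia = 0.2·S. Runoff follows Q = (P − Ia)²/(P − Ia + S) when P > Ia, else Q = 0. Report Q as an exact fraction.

Q = 75753730531/19245624300 in ≈ 3.936 in

NRCS table: industrial district, soil group A → CN(II) = 81
Adjust CN=81 to AMC I: 4.2·81/(10 − 0.058·81) → (1701/5) ÷ (2651/500) = 170100/2651 ≈ 64.164
S = 1000/(170100/2651) − 10 = 9500/1701 in ≈ 5.585 in
Ia = 0.2S: 0.2·5.585 = 1.117 in (exactly 1900/1701)
P − Ia = 8.170 − 1.117 = 1199717/170100 ≈ 7.053 in (> 0, runoff occurs)
Q = (1199717/170100)²/((1199717/170100) + 9500/1701) = (1439320880089/28934010000)/(2149717/170100) = 75753730531/19245624300 in ≈ 3.936 in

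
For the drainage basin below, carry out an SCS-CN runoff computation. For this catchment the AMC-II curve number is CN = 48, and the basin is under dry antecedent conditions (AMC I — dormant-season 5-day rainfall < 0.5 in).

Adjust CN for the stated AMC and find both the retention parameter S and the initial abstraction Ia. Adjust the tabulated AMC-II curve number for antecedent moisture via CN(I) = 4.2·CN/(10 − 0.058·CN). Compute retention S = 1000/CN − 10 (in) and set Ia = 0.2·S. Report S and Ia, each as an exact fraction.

Adjust CN=48 to AMC I: 4.2·48/(10 − 0.058·48) → (1008/5) ÷ (902/125) = 12600/451 ≈ 27.938
Retention S: 1000/CN − 10 with CN=27.938 → S = 1625/63 ≈ 25.794 in
Ia = 0.2·(1625/63) = 325/63 in ≈ 5.159 in

S = 1625/63 in ≈ 25.794 in; Ia = 325/63 in ≈ 5.159 in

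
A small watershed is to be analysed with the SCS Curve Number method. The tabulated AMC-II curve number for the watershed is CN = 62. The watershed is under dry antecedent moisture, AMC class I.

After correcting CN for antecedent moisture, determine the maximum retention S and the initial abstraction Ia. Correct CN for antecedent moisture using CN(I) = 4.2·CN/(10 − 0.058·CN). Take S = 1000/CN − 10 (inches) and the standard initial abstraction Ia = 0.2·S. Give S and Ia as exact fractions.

CN(I) from CN(II)=62: (4.2·62)/(10 − 0.058·62) = 65100/1601 ≈ 40.662
Retention S: 1000/CN − 10 with CN=40.662 → S = 9500/651 ≈ 14.593 in
Ia = 0.2S: 0.2·14.593 = 2.919 in (exactly 1900/651)

S = 9500/651 in ≈ 14.593 in; Ia = 1900/651 in ≈ 2.919 in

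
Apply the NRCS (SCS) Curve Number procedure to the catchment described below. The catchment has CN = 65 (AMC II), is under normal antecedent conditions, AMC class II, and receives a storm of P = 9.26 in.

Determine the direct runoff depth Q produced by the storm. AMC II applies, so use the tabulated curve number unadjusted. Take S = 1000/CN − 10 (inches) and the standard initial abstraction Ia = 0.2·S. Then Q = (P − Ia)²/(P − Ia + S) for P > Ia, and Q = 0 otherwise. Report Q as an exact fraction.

Average conditions: CN = 65 (no AMC adjustment).
S = 1000/65 − 10 = 70/13 in ≈ 5.385 in
Initial abstraction Ia = S/5 = (70/13)/5 = 14/13 ≈ 1.077 in
Since P=9.260 > Ia=1.077: effective rainfall P−Ia = 5319/650 in
Q: (5319/650)² ÷ (8819/650) = 28291761/5732350 in (≈ 4.935 in)

Q = 28291761/5732350 in ≈ 4.935 in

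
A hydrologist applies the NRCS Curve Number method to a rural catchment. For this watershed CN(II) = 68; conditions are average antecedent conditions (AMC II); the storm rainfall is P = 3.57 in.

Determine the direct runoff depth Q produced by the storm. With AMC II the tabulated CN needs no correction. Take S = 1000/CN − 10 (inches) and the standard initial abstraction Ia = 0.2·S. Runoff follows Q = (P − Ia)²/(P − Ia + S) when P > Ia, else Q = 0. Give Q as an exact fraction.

Q = 19971961/21197300 in ≈ 0.942 in

CN(II) = 68; AMC II needs no correction.
Max retention: S = 1000/68 − 10 = 80/17 in (≈ 4.706 in)
Ia = 0.2·(80/17) = 16/17 in ≈ 0.941 in
Since P=3.570 > Ia=0.941: effective rainfall P−Ia = 4469/1700 in
Runoff Q = (P−Ia)²/(P−Ia+S) = (2.629)²/(2.629+4.706) = 19971961/21197300 ≈ 0.942 in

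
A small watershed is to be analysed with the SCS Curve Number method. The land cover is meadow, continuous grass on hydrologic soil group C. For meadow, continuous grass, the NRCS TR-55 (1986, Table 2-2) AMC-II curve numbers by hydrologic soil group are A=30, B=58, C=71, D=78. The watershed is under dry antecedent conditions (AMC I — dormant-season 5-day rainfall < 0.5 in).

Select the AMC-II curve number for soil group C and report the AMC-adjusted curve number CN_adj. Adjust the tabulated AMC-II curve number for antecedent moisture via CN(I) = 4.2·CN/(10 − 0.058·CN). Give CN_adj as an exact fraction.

CN_adj = 149100/2941 ≈ 50.697

NRCS table: meadow, continuous grass, soil group C → CN(II) = 71
Dry (AMC I): CN(I) = 4.2·71/(10 − 0.058·71) = (1491/5)/(2941/500) = 149100/2941 ≈ 50.697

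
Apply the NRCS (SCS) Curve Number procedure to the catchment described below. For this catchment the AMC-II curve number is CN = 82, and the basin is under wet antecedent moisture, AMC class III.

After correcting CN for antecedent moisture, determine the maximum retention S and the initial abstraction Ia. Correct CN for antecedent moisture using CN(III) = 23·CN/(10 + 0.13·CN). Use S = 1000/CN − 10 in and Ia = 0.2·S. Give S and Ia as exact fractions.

S = 900/943 in ≈ 0.954 in; Ia = 180/943 in ≈ 0.191 in

CN(III) from CN(II)=82: (23·82)/(10 + 0.13·82) = 94300/1033 ≈ 91.288
Retention S: 1000/CN − 10 with CN=91.288 → S = 900/943 ≈ 0.954 in
Initial abstraction Ia = S/5 = (900/943)/5 = 180/943 ≈ 0.191 in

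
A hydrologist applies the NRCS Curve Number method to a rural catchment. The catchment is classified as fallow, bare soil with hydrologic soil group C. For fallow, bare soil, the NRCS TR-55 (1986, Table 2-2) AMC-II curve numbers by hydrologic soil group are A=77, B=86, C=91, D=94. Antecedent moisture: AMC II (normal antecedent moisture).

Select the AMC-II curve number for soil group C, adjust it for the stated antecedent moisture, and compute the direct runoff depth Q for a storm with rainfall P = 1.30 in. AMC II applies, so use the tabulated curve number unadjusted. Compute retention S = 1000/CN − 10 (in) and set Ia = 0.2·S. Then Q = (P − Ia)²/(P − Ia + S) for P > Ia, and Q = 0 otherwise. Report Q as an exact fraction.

NRCS table: fallow, bare soil, soil group C → CN(II) = 91
CN(II) = 91; AMC II needs no correction.
S = 1000/91 − 10 = 90/91 in ≈ 0.989 in
Ia = 0.2S: 0.2·0.989 = 0.198 in (exactly 18/91)
Excess rainfall: 1.300 − 0.198 = 1.102 in; P > Ia so Q > 0
Runoff Q = (P−Ia)²/(P−Ia+S) = (1.102)²/(1.102+0.989) = 1006009/1731730 ≈ 0.581 in

Q = 1006009/1731730 in ≈ 0.581 in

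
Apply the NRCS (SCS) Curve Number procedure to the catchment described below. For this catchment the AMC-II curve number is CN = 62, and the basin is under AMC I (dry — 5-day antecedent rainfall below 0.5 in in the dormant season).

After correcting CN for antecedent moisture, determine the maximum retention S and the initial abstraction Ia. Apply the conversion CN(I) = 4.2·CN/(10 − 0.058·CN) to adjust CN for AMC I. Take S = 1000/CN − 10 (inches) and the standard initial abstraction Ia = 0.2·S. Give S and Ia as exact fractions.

S = 9500/651 in ≈ 14.593 in; Ia = 1900/651 in ≈ 2.919 in

CN(I) from CN(II)=62: (4.2·62)/(10 − 0.058·62) = 65100/1601 ≈ 40.662
Retention S: 1000/CN − 10 with CN=40.662 → S = 9500/651 ≈ 14.593 in
Ia = 0.2·(9500/651) = 1900/651 in ≈ 2.919 in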